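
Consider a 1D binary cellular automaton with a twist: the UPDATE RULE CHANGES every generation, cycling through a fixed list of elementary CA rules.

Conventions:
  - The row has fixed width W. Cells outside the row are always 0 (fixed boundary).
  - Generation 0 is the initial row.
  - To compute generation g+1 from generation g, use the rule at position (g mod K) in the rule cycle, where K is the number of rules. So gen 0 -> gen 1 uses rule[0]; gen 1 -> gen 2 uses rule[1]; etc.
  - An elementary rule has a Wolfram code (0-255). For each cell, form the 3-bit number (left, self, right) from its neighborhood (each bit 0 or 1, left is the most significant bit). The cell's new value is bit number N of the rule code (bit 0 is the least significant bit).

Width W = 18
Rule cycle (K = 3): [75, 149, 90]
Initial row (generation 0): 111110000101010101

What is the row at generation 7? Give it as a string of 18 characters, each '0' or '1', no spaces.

Gen 0: 111110000101010101
Gen 1 (rule 75): 100010111000000000
Gen 2 (rule 149): 111010010111111111
Gen 3 (rule 90): 101001100100000001
Gen 4 (rule 75): 000011101001111110
Gen 5 (rule 149): 111001001100111101
Gen 6 (rule 90): 101110111111100100
Gen 7 (rule 75): 001010100000101001

Answer: 001010100000101001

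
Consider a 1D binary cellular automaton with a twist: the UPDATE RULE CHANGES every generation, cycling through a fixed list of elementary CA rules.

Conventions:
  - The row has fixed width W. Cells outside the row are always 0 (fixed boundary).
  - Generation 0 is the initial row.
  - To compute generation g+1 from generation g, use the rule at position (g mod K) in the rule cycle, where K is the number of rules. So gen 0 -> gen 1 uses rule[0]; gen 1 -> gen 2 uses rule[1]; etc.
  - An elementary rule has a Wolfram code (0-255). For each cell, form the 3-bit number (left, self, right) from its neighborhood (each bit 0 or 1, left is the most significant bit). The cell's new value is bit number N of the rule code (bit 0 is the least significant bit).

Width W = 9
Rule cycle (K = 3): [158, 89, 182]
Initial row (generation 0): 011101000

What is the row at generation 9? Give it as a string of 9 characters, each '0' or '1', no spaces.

Gen 0: 011101000
Gen 1 (rule 158): 111001100
Gen 2 (rule 89): 101101111
Gen 3 (rule 182): 110010110
Gen 4 (rule 158): 101110101
Gen 5 (rule 89): 001010000
Gen 6 (rule 182): 011111000
Gen 7 (rule 158): 111110100
Gen 8 (rule 89): 100010011
Gen 9 (rule 182): 110111100

Answer: 110111100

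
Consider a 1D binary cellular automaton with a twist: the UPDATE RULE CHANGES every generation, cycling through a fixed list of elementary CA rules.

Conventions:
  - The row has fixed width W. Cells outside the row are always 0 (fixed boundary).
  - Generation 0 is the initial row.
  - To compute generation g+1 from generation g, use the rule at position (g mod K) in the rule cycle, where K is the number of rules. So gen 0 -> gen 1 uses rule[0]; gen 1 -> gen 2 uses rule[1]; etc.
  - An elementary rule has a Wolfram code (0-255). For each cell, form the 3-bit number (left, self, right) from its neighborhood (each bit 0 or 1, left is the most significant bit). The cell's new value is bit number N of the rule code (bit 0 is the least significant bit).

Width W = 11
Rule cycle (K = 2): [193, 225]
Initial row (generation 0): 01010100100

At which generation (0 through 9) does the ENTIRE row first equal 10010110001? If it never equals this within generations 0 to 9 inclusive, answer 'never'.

Gen 0: 01010100100
Gen 1 (rule 193): 00000000001
Gen 2 (rule 225): 11111111100
Gen 3 (rule 193): 01111111101
Gen 4 (rule 225): 00111111110
Gen 5 (rule 193): 10011111110
Gen 6 (rule 225): 00001111110
Gen 7 (rule 193): 11100111110
Gen 8 (rule 225): 01100011110
Gen 9 (rule 193): 00101001110

Answer: never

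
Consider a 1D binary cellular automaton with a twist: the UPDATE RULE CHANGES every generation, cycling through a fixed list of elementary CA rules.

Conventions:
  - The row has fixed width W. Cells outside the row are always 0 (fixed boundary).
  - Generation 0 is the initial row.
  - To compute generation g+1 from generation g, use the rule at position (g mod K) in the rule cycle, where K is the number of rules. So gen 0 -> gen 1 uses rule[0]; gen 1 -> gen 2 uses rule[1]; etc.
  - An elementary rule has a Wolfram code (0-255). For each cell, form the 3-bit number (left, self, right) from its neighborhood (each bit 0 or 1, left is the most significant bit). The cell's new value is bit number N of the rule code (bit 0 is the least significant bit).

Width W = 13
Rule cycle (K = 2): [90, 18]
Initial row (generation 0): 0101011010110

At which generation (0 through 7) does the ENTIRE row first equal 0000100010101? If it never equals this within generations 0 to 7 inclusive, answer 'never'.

Answer: 7

Derivation:
Gen 0: 0101011010110
Gen 1 (rule 90): 1000011000111
Gen 2 (rule 18): 0100100101000
Gen 3 (rule 90): 1011011000100
Gen 4 (rule 18): 0000000101010
Gen 5 (rule 90): 0000001000001
Gen 6 (rule 18): 0000010100010
Gen 7 (rule 90): 0000100010101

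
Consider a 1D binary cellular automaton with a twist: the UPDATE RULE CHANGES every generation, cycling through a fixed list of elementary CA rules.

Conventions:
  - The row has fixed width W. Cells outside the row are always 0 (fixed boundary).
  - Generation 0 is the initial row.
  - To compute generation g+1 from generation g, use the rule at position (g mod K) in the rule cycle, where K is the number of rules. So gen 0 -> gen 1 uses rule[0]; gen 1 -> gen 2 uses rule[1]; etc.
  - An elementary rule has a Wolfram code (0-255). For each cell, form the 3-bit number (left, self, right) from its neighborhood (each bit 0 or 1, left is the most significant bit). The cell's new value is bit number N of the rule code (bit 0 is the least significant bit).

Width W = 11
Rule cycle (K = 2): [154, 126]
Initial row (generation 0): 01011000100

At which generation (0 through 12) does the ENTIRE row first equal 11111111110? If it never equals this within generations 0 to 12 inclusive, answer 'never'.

Answer: 3

Derivation:
Gen 0: 01011000100
Gen 1 (rule 154): 10010101010
Gen 2 (rule 126): 11111111111
Gen 3 (rule 154): 11111111110
Gen 4 (rule 126): 10000000011
Gen 5 (rule 154): 01000000110
Gen 6 (rule 126): 11100001111
Gen 7 (rule 154): 11010011110
Gen 8 (rule 126): 11111110011
Gen 9 (rule 154): 11111101110
Gen 10 (rule 126): 10000111011
Gen 11 (rule 154): 01001110010
Gen 12 (rule 126): 11111011111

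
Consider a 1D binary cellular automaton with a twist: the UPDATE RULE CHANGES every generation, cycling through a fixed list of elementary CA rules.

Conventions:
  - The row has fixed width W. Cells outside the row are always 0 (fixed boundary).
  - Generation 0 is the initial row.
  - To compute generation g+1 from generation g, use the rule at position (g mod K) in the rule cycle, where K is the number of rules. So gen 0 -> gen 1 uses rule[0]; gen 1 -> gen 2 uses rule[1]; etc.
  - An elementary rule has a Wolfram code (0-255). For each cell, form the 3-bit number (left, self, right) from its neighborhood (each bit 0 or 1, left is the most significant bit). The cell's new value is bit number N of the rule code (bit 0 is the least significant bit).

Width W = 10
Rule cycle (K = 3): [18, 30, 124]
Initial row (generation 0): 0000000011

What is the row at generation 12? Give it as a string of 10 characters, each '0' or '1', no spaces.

Answer: 1011000000

Derivation:
Gen 0: 0000000011
Gen 1 (rule 18): 0000000100
Gen 2 (rule 30): 0000001110
Gen 3 (rule 124): 0000001011
Gen 4 (rule 18): 0000010000
Gen 5 (rule 30): 0000111000
Gen 6 (rule 124): 0000101100
Gen 7 (rule 18): 0001000010
Gen 8 (rule 30): 0011100111
Gen 9 (rule 124): 0010110101
Gen 10 (rule 18): 0100000000
Gen 11 (rule 30): 1110000000
Gen 12 (rule 124): 1011000000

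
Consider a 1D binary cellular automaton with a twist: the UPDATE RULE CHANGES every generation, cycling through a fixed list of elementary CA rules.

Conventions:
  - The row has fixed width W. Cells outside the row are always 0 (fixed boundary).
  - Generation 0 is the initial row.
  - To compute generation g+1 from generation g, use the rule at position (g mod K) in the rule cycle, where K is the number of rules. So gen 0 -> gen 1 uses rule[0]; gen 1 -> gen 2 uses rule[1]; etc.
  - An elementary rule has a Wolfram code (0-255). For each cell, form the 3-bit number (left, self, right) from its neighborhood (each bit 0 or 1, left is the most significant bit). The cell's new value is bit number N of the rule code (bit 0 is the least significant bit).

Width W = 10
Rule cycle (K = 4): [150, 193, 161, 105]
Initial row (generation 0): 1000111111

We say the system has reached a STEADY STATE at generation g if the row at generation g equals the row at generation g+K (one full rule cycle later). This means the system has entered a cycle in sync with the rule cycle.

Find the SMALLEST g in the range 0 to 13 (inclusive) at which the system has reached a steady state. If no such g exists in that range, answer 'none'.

Answer: 10

Derivation:
Gen 0: 1000111111
Gen 1 (rule 150): 1101011110
Gen 2 (rule 193): 0100001110
Gen 3 (rule 161): 0001100100
Gen 4 (rule 105): 1101100001
Gen 5 (rule 150): 0000010011
Gen 6 (rule 193): 1111000001
Gen 7 (rule 161): 0110011100
Gen 8 (rule 105): 0110010101
Gen 9 (rule 150): 1001110101
Gen 10 (rule 193): 0000110000
Gen 11 (rule 161): 1110000111
Gen 12 (rule 105): 1010110101
Gen 13 (rule 150): 1010000101
Gen 14 (rule 193): 0000110000
Gen 15 (rule 161): 1110000111
Gen 16 (rule 105): 1010110101
Gen 17 (rule 150): 1010000101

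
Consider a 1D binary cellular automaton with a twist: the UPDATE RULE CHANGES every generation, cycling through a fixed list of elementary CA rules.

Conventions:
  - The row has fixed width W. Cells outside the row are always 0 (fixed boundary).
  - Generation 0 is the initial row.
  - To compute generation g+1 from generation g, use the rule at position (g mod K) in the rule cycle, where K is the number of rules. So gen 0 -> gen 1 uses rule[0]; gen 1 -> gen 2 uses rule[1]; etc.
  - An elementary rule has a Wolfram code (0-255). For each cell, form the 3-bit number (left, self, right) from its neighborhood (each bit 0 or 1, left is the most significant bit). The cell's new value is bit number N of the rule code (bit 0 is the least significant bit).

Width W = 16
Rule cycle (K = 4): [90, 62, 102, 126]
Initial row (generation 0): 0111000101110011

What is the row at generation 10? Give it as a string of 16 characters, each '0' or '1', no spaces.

Gen 0: 0111000101110011
Gen 1 (rule 90): 1101101001011111
Gen 2 (rule 62): 1011011111110000
Gen 3 (rule 102): 1101100000010000
Gen 4 (rule 126): 1111110000111000
Gen 5 (rule 90): 1000011001101100
Gen 6 (rule 62): 1100110111011010
Gen 7 (rule 102): 0101011001101110
Gen 8 (rule 126): 1111111111111011
Gen 9 (rule 90): 1000000000001011
Gen 10 (rule 62): 1100000000011110

Answer: 1100000000011110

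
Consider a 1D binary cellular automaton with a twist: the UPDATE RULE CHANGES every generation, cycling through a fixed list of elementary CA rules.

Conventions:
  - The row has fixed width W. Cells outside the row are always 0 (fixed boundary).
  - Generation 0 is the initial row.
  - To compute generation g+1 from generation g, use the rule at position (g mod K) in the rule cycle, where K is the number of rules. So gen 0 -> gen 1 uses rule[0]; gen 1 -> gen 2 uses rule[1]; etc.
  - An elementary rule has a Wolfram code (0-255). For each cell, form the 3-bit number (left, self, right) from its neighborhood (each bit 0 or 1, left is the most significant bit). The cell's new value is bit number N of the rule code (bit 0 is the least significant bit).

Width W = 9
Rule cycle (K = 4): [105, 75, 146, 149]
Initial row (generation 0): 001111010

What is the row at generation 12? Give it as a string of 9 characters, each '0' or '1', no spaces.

Answer: 010011001

Derivation:
Gen 0: 001111010
Gen 1 (rule 105): 101001100
Gen 2 (rule 75): 000011101
Gen 3 (rule 146): 000101000
Gen 4 (rule 149): 110101111
Gen 5 (rule 105): 111011001
Gen 6 (rule 75): 101011010
Gen 7 (rule 146): 000000001
Gen 8 (rule 149): 111111101
Gen 9 (rule 105): 100000110
Gen 10 (rule 75): 001111110
Gen 11 (rule 146): 010111101
Gen 12 (rule 149): 010011001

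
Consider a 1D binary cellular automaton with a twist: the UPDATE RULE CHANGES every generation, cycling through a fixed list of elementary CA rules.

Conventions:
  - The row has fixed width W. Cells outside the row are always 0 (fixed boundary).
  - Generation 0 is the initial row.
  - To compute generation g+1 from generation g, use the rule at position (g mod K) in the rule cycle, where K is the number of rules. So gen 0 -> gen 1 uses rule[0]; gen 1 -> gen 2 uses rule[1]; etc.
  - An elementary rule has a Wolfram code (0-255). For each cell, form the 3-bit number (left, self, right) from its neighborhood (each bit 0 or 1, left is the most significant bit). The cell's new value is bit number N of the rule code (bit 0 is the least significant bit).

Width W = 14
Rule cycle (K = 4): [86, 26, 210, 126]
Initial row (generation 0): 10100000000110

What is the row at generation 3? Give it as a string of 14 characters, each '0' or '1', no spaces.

Gen 0: 10100000000110
Gen 1 (rule 86): 10110000001011
Gen 2 (rule 26): 00101000010010
Gen 3 (rule 210): 01000100101101

Answer: 01000100101101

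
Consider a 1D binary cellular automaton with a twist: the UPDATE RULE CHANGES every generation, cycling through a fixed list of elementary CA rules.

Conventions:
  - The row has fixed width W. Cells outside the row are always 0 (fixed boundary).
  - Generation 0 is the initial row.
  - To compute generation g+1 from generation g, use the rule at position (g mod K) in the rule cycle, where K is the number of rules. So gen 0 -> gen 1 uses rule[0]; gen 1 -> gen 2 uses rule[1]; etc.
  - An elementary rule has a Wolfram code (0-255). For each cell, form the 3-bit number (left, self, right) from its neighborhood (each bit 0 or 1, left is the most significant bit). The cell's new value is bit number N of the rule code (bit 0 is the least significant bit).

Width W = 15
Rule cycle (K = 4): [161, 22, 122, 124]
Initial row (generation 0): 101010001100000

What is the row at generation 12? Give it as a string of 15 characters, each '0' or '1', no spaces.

Answer: 000011111111011

Derivation:
Gen 0: 101010001100000
Gen 1 (rule 161): 010100100001111
Gen 2 (rule 22): 110111110010000
Gen 3 (rule 122): 111100011101000
Gen 4 (rule 124): 100110010111100
Gen 5 (rule 161): 000000001011001
Gen 6 (rule 22): 000000011000111
Gen 7 (rule 122): 000000111101101
Gen 8 (rule 124): 000000100111111
Gen 9 (rule 161): 111110000011110
Gen 10 (rule 22): 000001000100001
Gen 11 (rule 122): 000010101010010
Gen 12 (rule 124): 000011111111011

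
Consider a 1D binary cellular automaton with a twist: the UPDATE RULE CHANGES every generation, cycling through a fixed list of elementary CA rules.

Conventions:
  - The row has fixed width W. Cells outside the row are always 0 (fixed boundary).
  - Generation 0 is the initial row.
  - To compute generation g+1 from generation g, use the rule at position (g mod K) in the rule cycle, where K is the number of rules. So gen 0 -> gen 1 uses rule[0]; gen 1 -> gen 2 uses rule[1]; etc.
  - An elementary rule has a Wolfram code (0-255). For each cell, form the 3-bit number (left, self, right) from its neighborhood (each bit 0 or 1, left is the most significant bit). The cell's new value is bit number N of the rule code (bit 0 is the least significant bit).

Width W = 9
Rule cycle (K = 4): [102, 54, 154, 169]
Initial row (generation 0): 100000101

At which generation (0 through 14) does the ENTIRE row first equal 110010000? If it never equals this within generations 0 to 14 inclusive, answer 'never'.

Answer: 2

Derivation:
Gen 0: 100000101
Gen 1 (rule 102): 100001111
Gen 2 (rule 54): 110010000
Gen 3 (rule 154): 101101000
Gen 4 (rule 169): 011010011
Gen 5 (rule 102): 101110101
Gen 6 (rule 54): 110001111
Gen 7 (rule 154): 101011110
Gen 8 (rule 169): 010111100
Gen 9 (rule 102): 111000100
Gen 10 (rule 54): 000101110
Gen 11 (rule 154): 001001101
Gen 12 (rule 169): 100001010
Gen 13 (rule 102): 100011110
Gen 14 (rule 54): 110100001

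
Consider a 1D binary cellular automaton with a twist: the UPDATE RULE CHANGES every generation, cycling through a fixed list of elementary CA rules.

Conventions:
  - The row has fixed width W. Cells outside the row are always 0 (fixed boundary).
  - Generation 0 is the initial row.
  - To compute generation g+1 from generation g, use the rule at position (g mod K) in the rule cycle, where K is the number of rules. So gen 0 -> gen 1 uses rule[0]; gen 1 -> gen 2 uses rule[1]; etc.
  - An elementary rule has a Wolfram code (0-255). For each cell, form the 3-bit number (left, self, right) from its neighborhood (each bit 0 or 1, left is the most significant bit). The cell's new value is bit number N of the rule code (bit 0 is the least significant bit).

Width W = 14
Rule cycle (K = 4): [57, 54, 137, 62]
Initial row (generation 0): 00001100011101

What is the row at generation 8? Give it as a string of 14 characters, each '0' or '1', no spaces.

Answer: 00110100011100

Derivation:
Gen 0: 00001100011101
Gen 1 (rule 57): 11101011010010
Gen 2 (rule 54): 00011100111111
Gen 3 (rule 137): 11011000111110
Gen 4 (rule 62): 10110101100001
Gen 5 (rule 57): 01101011011100
Gen 6 (rule 54): 10011100100010
Gen 7 (rule 137): 00011000001000
Gen 8 (rule 62): 00110100011100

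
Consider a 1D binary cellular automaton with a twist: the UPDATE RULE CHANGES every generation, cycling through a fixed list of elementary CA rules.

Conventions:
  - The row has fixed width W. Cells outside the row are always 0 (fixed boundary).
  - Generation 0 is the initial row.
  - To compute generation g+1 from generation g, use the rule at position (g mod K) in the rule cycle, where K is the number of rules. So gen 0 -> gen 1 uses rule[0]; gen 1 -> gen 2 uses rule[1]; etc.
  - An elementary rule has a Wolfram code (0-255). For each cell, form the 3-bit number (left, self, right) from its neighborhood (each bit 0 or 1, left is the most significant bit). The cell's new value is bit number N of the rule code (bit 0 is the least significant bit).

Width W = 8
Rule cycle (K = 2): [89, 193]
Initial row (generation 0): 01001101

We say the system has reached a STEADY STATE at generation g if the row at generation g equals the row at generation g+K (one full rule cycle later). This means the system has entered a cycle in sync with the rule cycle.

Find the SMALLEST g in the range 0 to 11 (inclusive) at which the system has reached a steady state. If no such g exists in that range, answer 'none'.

Answer: none

Derivation:
Gen 0: 01001101
Gen 1 (rule 89): 00101100
Gen 2 (rule 193): 10000101
Gen 3 (rule 89): 01110000
Gen 4 (rule 193): 00110111
Gen 5 (rule 89): 10110101
Gen 6 (rule 193): 00010000
Gen 7 (rule 89): 11001111
Gen 8 (rule 193): 01000111
Gen 9 (rule 89): 00110101
Gen 10 (rule 193): 10010000
Gen 11 (rule 89): 01001111
Gen 12 (rule 193): 00000111
Gen 13 (rule 89): 11110101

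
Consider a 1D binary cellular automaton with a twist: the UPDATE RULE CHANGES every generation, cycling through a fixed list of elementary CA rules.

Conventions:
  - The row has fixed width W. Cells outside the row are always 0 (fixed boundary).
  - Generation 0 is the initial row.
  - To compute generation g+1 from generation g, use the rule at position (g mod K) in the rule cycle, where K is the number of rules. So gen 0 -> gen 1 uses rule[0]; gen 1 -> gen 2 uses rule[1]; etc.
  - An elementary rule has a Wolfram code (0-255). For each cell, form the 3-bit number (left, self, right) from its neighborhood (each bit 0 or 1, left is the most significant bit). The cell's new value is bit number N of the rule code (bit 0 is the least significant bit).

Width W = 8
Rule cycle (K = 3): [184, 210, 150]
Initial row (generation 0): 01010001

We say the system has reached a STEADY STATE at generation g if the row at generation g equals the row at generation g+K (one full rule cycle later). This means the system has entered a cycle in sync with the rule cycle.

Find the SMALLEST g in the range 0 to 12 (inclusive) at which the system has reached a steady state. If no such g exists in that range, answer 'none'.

Gen 0: 01010001
Gen 1 (rule 184): 00101000
Gen 2 (rule 210): 01000100
Gen 3 (rule 150): 11101110
Gen 4 (rule 184): 11011101
Gen 5 (rule 210): 01001100
Gen 6 (rule 150): 11110010
Gen 7 (rule 184): 11101001
Gen 8 (rule 210): 01100110
Gen 9 (rule 150): 10011001
Gen 10 (rule 184): 01010100
Gen 11 (rule 210): 10000010
Gen 12 (rule 150): 11000111
Gen 13 (rule 184): 10100110
Gen 14 (rule 210): 00011011
Gen 15 (rule 150): 00100000

Answer: none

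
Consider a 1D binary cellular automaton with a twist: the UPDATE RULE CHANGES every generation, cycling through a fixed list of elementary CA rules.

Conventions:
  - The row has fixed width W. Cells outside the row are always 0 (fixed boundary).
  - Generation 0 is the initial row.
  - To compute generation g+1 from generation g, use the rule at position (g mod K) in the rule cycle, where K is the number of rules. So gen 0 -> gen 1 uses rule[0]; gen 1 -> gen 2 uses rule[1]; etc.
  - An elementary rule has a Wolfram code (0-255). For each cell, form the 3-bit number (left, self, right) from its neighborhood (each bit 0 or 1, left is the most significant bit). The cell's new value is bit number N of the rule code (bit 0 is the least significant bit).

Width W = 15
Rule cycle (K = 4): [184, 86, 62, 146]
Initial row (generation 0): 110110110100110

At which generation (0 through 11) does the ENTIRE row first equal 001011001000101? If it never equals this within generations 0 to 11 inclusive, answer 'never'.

Gen 0: 110110110100110
Gen 1 (rule 184): 101101101010101
Gen 2 (rule 86): 100100101010101
Gen 3 (rule 62): 111111111111111
Gen 4 (rule 146): 011111111111110
Gen 5 (rule 184): 011111111111101
Gen 6 (rule 86): 100000000000101
Gen 7 (rule 62): 110000000001111
Gen 8 (rule 146): 001000000010110
Gen 9 (rule 184): 000100000001101
Gen 10 (rule 86): 001110000010101
Gen 11 (rule 62): 011001000111111

Answer: never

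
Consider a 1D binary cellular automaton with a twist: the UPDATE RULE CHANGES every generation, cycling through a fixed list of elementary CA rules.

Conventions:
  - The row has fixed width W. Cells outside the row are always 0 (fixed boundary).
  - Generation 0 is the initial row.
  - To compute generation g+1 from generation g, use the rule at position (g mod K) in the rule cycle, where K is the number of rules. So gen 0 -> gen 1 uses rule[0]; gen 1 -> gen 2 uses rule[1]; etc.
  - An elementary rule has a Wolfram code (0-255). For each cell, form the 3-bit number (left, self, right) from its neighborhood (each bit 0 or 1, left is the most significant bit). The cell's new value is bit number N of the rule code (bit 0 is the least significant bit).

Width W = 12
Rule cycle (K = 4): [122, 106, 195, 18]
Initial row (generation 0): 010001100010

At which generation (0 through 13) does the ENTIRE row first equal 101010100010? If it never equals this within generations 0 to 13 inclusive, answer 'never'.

Gen 0: 010001100010
Gen 1 (rule 122): 101011110101
Gen 2 (rule 106): 010110011010
Gen 3 (rule 195): 100010101000
Gen 4 (rule 18): 010100000100
Gen 5 (rule 122): 101010001010
Gen 6 (rule 106): 010100010100
Gen 7 (rule 195): 100001100001
Gen 8 (rule 18): 010010010010
Gen 9 (rule 122): 101101101101
Gen 10 (rule 106): 011111111110
Gen 11 (rule 195): 101111111110
Gen 12 (rule 18): 000000000001
Gen 13 (rule 122): 000000000010

Answer: never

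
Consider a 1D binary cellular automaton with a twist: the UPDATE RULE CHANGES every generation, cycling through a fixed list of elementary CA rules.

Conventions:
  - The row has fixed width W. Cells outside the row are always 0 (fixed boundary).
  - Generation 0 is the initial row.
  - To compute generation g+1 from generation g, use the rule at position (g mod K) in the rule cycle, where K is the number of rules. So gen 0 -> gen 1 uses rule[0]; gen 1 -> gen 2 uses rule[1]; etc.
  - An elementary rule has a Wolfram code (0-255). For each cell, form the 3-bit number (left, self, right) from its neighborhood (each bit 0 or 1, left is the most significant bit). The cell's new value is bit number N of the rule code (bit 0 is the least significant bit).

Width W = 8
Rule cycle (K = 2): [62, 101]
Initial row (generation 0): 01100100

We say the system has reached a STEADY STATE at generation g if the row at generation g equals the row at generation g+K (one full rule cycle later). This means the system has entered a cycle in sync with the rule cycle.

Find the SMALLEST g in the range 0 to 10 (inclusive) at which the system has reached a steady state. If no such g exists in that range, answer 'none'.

Gen 0: 01100100
Gen 1 (rule 62): 11011110
Gen 2 (rule 101): 01100010
Gen 3 (rule 62): 11010111
Gen 4 (rule 101): 01111001
Gen 5 (rule 62): 11000111
Gen 6 (rule 101): 01010001
Gen 7 (rule 62): 11111011
Gen 8 (rule 101): 00001101
Gen 9 (rule 62): 00011011
Gen 10 (rule 101): 11001101
Gen 11 (rule 62): 10111011
Gen 12 (rule 101): 11001101

Answer: 10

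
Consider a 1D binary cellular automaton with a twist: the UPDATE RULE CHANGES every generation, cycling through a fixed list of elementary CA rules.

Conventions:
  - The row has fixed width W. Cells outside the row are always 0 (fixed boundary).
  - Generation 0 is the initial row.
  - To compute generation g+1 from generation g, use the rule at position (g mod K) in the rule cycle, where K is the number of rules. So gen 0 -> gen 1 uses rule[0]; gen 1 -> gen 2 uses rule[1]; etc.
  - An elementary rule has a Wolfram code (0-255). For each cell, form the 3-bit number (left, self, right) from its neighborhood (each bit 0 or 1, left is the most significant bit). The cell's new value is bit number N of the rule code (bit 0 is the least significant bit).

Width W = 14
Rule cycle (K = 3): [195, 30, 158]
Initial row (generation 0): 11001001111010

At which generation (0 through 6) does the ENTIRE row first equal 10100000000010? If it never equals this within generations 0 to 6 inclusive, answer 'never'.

Gen 0: 11001001111010
Gen 1 (rule 195): 01010010111000
Gen 2 (rule 30): 11011110100100
Gen 3 (rule 158): 10011100111110
Gen 4 (rule 195): 00101101011110
Gen 5 (rule 30): 01101001010001
Gen 6 (rule 158): 11001111011011

Answer: never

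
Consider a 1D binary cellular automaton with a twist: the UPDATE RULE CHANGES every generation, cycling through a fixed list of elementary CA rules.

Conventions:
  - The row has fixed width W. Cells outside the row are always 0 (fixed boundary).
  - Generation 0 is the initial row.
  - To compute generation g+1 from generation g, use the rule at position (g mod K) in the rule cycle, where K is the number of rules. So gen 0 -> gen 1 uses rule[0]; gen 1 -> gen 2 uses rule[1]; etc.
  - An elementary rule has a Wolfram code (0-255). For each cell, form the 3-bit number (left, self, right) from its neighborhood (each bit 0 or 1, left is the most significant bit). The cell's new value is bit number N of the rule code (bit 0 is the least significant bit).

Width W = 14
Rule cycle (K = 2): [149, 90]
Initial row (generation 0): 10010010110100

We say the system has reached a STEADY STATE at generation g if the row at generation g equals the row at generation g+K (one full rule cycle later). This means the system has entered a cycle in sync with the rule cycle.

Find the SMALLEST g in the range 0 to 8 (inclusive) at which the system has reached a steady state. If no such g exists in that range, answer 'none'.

Gen 0: 10010010110100
Gen 1 (rule 149): 11011010000111
Gen 2 (rule 90): 11011001001101
Gen 3 (rule 149): 00000101100001
Gen 4 (rule 90): 00001001110010
Gen 5 (rule 149): 11101100101011
Gen 6 (rule 90): 10101111000011
Gen 7 (rule 149): 10100110111000
Gen 8 (rule 90): 00011110101100
Gen 9 (rule 149): 11001100100011
Gen 10 (rule 90): 11111111010111

Answer: none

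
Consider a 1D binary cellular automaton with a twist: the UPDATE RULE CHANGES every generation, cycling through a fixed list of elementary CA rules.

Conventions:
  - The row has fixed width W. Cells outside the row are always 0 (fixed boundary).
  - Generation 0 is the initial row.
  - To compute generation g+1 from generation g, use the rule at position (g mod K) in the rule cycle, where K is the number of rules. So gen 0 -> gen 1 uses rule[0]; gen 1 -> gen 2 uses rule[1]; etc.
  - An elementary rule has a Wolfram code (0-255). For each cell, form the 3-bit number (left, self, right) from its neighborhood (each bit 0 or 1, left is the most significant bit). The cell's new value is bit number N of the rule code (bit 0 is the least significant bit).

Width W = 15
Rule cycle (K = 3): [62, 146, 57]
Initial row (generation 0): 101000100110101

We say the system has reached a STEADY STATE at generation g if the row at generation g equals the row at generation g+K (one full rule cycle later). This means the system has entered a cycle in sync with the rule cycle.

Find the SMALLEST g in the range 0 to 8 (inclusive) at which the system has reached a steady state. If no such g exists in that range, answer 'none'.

Answer: 1

Derivation:
Gen 0: 101000100110101
Gen 1 (rule 62): 111101111101111
Gen 2 (rule 146): 011000111000110
Gen 3 (rule 57): 010110100110101
Gen 4 (rule 62): 111101111101111
Gen 5 (rule 146): 011000111000110
Gen 6 (rule 57): 010110100110101
Gen 7 (rule 62): 111101111101111
Gen 8 (rule 146): 011000111000110
Gen 9 (rule 57): 010110100110101
Gen 10 (rule 62): 111101111101111
Gen 11 (rule 146): 011000111000110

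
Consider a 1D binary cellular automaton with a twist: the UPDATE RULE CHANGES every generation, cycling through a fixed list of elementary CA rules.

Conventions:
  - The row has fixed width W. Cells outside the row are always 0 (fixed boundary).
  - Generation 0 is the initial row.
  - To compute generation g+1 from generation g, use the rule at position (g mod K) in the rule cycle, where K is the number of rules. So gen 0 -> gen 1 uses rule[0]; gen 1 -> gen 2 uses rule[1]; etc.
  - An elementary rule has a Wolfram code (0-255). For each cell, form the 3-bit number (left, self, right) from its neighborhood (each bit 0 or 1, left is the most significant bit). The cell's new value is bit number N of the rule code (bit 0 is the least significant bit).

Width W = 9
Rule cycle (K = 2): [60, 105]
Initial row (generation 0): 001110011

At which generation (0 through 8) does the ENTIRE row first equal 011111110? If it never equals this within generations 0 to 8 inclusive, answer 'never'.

Gen 0: 001110011
Gen 1 (rule 60): 001001010
Gen 2 (rule 105): 100000100
Gen 3 (rule 60): 110000110
Gen 4 (rule 105): 110110110
Gen 5 (rule 60): 101101101
Gen 6 (rule 105): 011111110
Gen 7 (rule 60): 010000001
Gen 8 (rule 105): 000111100

Answer: 6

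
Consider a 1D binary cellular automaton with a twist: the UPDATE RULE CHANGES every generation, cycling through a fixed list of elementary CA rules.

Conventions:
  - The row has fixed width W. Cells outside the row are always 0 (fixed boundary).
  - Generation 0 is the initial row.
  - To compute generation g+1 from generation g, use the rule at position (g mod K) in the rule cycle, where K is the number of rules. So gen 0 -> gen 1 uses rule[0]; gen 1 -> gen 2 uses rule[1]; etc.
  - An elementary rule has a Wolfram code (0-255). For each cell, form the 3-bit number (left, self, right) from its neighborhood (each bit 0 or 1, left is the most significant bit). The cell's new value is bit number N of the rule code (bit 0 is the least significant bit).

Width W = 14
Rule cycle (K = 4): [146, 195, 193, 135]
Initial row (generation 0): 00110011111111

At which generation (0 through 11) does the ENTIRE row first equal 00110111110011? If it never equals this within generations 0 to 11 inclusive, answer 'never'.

Gen 0: 00110011111111
Gen 1 (rule 146): 01001101111110
Gen 2 (rule 195): 10010100111110
Gen 3 (rule 193): 00000000011110
Gen 4 (rule 135): 11111111101100
Gen 5 (rule 146): 01111111000010
Gen 6 (rule 195): 10111111011100
Gen 7 (rule 193): 00011111001101
Gen 8 (rule 135): 11101110010001
Gen 9 (rule 146): 01000101101010
Gen 10 (rule 195): 10011000100000
Gen 11 (rule 193): 00001010001111

Answer: never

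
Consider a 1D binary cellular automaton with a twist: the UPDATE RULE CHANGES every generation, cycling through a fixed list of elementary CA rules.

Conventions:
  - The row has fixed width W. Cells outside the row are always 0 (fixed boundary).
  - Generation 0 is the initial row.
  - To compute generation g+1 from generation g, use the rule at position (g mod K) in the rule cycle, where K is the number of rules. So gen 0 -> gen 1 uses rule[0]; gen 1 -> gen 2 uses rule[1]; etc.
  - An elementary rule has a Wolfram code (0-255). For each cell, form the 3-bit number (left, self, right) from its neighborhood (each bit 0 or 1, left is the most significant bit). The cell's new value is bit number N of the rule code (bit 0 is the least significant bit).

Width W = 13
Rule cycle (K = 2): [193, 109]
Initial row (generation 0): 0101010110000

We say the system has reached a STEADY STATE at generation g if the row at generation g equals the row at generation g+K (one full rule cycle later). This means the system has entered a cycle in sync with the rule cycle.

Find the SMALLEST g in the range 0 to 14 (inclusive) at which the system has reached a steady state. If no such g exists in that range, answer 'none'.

Gen 0: 0101010110000
Gen 1 (rule 193): 0000000010111
Gen 2 (rule 109): 1111111011101
Gen 3 (rule 193): 0111111001100
Gen 4 (rule 109): 0100001001101
Gen 5 (rule 193): 0001100000100
Gen 6 (rule 109): 1101101110101
Gen 7 (rule 193): 0100100110000
Gen 8 (rule 109): 0100100110111
Gen 9 (rule 193): 0000000010011
Gen 10 (rule 109): 1111111010011
Gen 11 (rule 193): 0111111000001
Gen 12 (rule 109): 0100001011101
Gen 13 (rule 193): 0001100001100
Gen 14 (rule 109): 1101101101101
Gen 15 (rule 193): 0100100100100
Gen 16 (rule 109): 0100100100101

Answer: none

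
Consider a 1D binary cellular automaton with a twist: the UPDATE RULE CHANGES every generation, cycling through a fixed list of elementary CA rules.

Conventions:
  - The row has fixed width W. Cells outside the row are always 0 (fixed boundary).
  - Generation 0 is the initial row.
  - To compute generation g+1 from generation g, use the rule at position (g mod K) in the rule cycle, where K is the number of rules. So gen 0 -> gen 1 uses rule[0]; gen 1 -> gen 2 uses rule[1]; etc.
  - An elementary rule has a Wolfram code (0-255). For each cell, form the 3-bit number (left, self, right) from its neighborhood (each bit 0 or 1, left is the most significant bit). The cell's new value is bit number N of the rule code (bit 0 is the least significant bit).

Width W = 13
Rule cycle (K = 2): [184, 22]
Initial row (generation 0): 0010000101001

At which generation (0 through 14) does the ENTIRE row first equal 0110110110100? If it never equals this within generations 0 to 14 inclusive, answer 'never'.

Answer: 7

Derivation:
Gen 0: 0010000101001
Gen 1 (rule 184): 0001000010100
Gen 2 (rule 22): 0011100110110
Gen 3 (rule 184): 0011010101101
Gen 4 (rule 22): 0100010100001
Gen 5 (rule 184): 0010001010000
Gen 6 (rule 22): 0111011011000
Gen 7 (rule 184): 0110110110100
Gen 8 (rule 22): 1000000000110
Gen 9 (rule 184): 0100000000101
Gen 10 (rule 22): 1110000001101
Gen 11 (rule 184): 1101000001010
Gen 12 (rule 22): 0001100011011
Gen 13 (rule 184): 0001010010110
Gen 14 (rule 22): 0011011110001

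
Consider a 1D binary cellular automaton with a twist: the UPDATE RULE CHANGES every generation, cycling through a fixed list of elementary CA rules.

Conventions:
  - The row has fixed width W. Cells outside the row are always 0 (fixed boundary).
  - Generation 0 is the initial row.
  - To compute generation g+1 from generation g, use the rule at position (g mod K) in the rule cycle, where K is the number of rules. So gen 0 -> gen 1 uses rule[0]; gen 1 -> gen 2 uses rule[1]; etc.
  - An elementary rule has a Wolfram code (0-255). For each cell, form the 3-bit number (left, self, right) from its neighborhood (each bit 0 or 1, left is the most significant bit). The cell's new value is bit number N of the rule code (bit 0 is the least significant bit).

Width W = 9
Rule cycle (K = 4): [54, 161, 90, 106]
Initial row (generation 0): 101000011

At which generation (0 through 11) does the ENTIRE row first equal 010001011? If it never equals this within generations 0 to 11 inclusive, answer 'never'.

Gen 0: 101000011
Gen 1 (rule 54): 111100100
Gen 2 (rule 161): 011000001
Gen 3 (rule 90): 111100010
Gen 4 (rule 106): 100100100
Gen 5 (rule 54): 111111110
Gen 6 (rule 161): 011111100
Gen 7 (rule 90): 110000110
Gen 8 (rule 106): 110001110
Gen 9 (rule 54): 001010001
Gen 10 (rule 161): 100100100
Gen 11 (rule 90): 011011010

Answer: never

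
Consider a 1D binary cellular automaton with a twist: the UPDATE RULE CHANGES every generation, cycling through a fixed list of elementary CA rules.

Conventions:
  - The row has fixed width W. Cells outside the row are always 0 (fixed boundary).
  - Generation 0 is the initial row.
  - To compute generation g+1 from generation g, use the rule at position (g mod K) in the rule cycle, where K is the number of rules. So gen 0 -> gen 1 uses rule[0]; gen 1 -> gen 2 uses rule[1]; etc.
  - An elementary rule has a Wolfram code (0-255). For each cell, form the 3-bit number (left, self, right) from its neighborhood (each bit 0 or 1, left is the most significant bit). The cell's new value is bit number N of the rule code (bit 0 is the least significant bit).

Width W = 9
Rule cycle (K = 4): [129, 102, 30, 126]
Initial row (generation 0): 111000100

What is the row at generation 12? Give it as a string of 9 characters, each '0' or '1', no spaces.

Answer: 111111111

Derivation:
Gen 0: 111000100
Gen 1 (rule 129): 010010001
Gen 2 (rule 102): 110110011
Gen 3 (rule 30): 100101110
Gen 4 (rule 126): 111111011
Gen 5 (rule 129): 011110000
Gen 6 (rule 102): 100010000
Gen 7 (rule 30): 110111000
Gen 8 (rule 126): 111101100
Gen 9 (rule 129): 011000001
Gen 10 (rule 102): 101000011
Gen 11 (rule 30): 101100110
Gen 12 (rule 126): 111111111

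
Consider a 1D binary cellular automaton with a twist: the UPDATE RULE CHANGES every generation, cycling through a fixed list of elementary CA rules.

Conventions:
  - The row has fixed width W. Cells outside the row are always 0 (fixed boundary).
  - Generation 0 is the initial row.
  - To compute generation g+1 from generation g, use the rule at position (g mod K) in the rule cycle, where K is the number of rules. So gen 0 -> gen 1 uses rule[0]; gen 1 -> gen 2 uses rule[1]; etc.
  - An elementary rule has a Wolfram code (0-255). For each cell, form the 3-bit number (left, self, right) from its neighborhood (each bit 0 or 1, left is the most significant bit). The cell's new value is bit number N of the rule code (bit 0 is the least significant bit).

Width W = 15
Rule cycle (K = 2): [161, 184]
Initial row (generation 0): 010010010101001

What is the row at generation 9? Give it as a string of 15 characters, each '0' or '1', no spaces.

Answer: 100101010101001

Derivation:
Gen 0: 010010010101001
Gen 1 (rule 161): 000000001010000
Gen 2 (rule 184): 000000000101000
Gen 3 (rule 161): 111111110010011
Gen 4 (rule 184): 111111101001010
Gen 5 (rule 161): 011111010000100
Gen 6 (rule 184): 011110101000010
Gen 7 (rule 161): 001101010011000
Gen 8 (rule 184): 001010101010100
Gen 9 (rule 161): 100101010101001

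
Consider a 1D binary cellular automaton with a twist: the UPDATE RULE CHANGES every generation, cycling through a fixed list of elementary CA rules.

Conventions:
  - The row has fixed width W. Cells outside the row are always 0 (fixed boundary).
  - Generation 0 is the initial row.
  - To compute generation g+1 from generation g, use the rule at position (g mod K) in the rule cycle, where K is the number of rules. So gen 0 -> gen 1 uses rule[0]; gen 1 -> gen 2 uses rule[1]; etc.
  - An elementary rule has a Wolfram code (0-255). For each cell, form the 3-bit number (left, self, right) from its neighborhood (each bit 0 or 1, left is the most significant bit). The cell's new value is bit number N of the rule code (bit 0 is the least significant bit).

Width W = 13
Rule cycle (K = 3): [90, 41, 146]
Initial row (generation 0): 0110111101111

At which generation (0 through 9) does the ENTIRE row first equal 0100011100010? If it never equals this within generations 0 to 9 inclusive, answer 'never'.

Gen 0: 0110111101111
Gen 1 (rule 90): 1110100101001
Gen 2 (rule 41): 1001000010000
Gen 3 (rule 146): 0110100101000
Gen 4 (rule 90): 1110011000100
Gen 5 (rule 41): 1000010010001
Gen 6 (rule 146): 0100101101010
Gen 7 (rule 90): 1011001100001
Gen 8 (rule 41): 0110001001100
Gen 9 (rule 146): 1001010110010

Answer: never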